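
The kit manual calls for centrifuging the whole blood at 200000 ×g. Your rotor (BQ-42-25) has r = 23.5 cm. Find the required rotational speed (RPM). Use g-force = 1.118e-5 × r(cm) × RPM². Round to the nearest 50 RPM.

≈ 27600 RPM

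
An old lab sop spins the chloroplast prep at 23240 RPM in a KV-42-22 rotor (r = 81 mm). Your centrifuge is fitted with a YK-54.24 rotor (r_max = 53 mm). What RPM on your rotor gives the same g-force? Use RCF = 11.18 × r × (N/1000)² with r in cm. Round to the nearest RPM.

Original rotor: r = 81 mm = 8.1 cm
RCF_original = 11.18 × 8.1 × (23.24)² = 11.18 × 8.1 × 540.0976 ≈ 48,910.2 × g
Your rotor: r = 53 mm = 5.3 cm
48,910.2 = 11.18 × 5.3 × (N/1000)²
(N/1000)² = 48,910.2 / 59.254 = 825.4329
N = 1000 × √825.4329 ≈ 28,730.3

28730 RPM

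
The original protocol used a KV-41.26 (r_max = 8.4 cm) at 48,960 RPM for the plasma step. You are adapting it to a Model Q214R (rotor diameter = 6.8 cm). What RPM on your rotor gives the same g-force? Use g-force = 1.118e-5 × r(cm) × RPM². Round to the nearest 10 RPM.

76960 RPM

RCF = 1.118 × 10⁻⁵ × r × N²
RCF_original = 1.118 × 10⁻⁵ × 8.4 × (48960)² = 1.118 × 10⁻⁵ × 8.4 × 2,397,081,600 ≈ 225,114.7 × g
Your rotor: r = 6.8 / 2 = 3.4 cm
225,114.7 = 1.118 × 10⁻⁵ × 3.4 × N²
N² = 225,114.7 / (3.8012 × 10⁻⁵) = 5,922,200,884
N ≈ √5,922,200,884 ≈ 76,955.8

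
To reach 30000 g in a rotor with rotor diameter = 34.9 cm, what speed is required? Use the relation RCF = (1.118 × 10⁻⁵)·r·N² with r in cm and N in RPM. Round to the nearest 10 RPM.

12400 RPM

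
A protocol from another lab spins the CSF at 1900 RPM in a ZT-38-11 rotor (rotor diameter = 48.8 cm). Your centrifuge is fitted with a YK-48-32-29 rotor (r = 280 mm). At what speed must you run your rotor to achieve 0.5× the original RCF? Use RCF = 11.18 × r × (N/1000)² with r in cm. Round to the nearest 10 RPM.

1250 RPM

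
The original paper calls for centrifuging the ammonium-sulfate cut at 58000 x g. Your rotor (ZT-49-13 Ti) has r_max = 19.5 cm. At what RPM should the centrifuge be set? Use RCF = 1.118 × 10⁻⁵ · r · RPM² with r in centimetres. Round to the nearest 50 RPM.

16300 RPM

58,000 = 1.118 × 10⁻⁵ × 19.5 × N²
N² = 58,000 / (21.801 × 10⁻⁵) = 266,042,842
N ≈ √266,042,842 ≈ 16,310.8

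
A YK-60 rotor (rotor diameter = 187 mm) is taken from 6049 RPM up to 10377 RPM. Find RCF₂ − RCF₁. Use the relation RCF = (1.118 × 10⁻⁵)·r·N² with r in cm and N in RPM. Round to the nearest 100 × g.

r = 187 mm / 2 = 93.5 mm = 9.35 cm
RCF₁ = 1.118 × 10⁻⁵ × 9.35 × (6049)² = 1.118 × 10⁻⁵ × 9.35 × 36,590,401 ≈ 3,824.9 × g
RCF₂ = 1.118 × 10⁻⁵ × 9.35 × (10377)² = 1.118 × 10⁻⁵ × 9.35 × 107,682,129 ≈ 11,256.3 × g
Increase = 11,256.3 − 3,824.9 = 7,431.4

7400 ×g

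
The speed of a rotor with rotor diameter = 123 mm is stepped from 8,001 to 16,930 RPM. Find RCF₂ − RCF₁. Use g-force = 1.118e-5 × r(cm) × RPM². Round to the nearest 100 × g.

15300 × g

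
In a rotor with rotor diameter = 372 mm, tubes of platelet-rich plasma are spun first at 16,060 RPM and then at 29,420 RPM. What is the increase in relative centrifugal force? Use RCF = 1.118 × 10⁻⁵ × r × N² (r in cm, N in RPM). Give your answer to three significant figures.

≈ 126000 x g

r = 372 mm / 2 = 186 mm = 18.6 cm
RCF₁ = 1.118 × 10⁻⁵ × 18.6 × (16060)² = 1.118 × 10⁻⁵ × 18.6 × 257,923,600 ≈ 53,634.7 × g
RCF₂ = 1.118 × 10⁻⁵ × 18.6 × (29420)² = 1.118 × 10⁻⁵ × 18.6 × 865,536,400 ≈ 179,986.6 × g
Increase = 179,986.6 − 53,634.7 = 126,351.9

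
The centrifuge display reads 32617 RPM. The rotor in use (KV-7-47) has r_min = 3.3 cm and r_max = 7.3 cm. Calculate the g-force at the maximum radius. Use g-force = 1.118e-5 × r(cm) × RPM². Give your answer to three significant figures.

Use r_max = 7.3 cm.
RCF = 1.118 × 10⁻⁵ × 7.3 × (32617)² = 1.118 × 10⁻⁵ × 7.3 × 1,063,868,689 ≈ 86,826.6 × g

≈ 86800 g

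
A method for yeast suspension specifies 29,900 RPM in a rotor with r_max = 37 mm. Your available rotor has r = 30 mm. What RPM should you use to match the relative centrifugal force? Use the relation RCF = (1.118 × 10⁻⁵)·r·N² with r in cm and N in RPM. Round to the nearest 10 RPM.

33210 RPM

Original rotor: r = 37 mm = 3.7 cm
RCF_original = 1.118 × 10⁻⁵ × 3.7 × (29900)² = 1.118 × 10⁻⁵ × 3.7 × 894,010,000 ≈ 36,981.6 × g
Your rotor: r = 30 mm = 3.0 cm
36,981.6 = 1.118 × 10⁻⁵ × 3 × N²
N² = 36,981.6 / (3.354 × 10⁻⁵) = 1,102,611,807
N ≈ √1,102,611,807 ≈ 33,205.6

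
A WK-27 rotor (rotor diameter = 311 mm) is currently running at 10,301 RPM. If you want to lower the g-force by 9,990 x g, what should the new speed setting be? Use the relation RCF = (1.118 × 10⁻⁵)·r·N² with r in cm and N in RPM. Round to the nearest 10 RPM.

N₂ ≈ 6970 RPM

r = 311 mm / 2 = 155.5 mm = 15.55 cm
Current RCF = 1.118 × 10⁻⁵ × 15.55 × (10301)² = 1.118 × 10⁻⁵ × 15.55 × 106,110,601 ≈ 18,447.2 × g
Target RCF = 18,447.2 − 9,990 = 8,457.2 × g
N² = 8,457.2 / (17.3849 × 10⁻⁵) = 48,646,814
N ≈ √48,646,814 ≈ 6,974.7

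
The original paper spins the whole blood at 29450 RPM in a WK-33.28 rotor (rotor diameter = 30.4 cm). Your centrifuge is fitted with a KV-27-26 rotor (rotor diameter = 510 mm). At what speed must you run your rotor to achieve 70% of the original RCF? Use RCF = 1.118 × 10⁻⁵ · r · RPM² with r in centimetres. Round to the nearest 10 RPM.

Original rotor: r = 30.4 / 2 = 15.2 cm
RCF_original = 1.118 × 10⁻⁵ × 15.2 × (29450)² = 1.118 × 10⁻⁵ × 15.2 × 867,302,500 ≈ 147,385.9 × g
Target RCF = 0.7 × 147,385.9 ≈ 103,170.1 × g
Your rotor: r = 510 mm / 2 = 255 mm = 25.5 cm
103,170.1 = 1.118 × 10⁻⁵ × 25.5 × N²
N² = 103,170.1 / (28.509 × 10⁻⁵) = 361,886,071
N ≈ √361,886,071 ≈ 19,023.3

19020 RPM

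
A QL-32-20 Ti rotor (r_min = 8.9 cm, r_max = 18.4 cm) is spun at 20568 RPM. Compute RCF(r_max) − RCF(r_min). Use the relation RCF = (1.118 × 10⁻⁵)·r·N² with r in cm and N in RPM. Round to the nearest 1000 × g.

ΔRCF = 1.118 × 10⁻⁵ × (r_max − r_min) × N² = 1.118 × 10⁻⁵ × 9.5 × 423,042,624 ≈ 44,931.4

≈ 45000 g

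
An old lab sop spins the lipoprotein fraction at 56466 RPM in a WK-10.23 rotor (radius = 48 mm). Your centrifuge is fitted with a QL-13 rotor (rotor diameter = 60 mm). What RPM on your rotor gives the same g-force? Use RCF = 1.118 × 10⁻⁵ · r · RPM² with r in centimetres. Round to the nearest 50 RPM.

Original rotor: r = 48 mm = 4.8 cm
RCF = 1.118 × 10⁻⁵ × r × N²
RCF_original = 1.118 × 10⁻⁵ × 4.8 × (56466)² = 1.118 × 10⁻⁵ × 4.8 × 3,188,409,156 ≈ 171,102.8 × g
Your rotor: r = 60 mm / 2 = 30 mm = 3 cm
171,102.8 = 1.118 × 10⁻⁵ × 3 × N²
N² = 171,102.8 / (3.354 × 10⁻⁵) = 5,101,454,979
N ≈ √5,101,454,979 ≈ 71,424.5

≈ 71400 RPM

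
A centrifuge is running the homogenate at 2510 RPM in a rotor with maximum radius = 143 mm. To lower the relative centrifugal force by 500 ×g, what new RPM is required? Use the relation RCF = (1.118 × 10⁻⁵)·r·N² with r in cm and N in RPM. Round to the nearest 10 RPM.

N₂ ≈ 1780 RPM

r = 143 mm = 14.3 cm
Current RCF = 1.118 × 10⁻⁵ × 14.3 × (2510)² = 1.118 × 10⁻⁵ × 14.3 × 6,300,100 ≈ 1,007.2 × g
Target RCF = 1,007.2 − 500 = 507.2 × g
N² = 507.2 / (15.9874 × 10⁻⁵) = 3,172,498
N ≈ √3,172,498 ≈ 1,781.2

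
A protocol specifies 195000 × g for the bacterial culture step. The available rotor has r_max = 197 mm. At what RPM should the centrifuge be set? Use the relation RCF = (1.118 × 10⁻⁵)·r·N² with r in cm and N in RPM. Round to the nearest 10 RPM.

r = 197 mm = 19.7 cm
RCF = 1.118 × 10⁻⁵ × r × N²
195,000 = 1.118 × 10⁻⁵ × 19.7 × N²
N² = 195,000 / (22.0246 × 10⁻⁵) = 885,373,628
N ≈ √885,373,628 ≈ 29,755.2

29760 RPM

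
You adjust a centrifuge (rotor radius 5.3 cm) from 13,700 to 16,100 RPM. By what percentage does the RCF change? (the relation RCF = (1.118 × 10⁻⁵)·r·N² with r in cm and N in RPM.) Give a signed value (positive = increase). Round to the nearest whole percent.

RCF ∝ N², so the ratio is (16100/13700)² = (1.175182)² = 1.3811.
Change = 1.3811 − 1 = +0.3811 → +38.1%.

+38%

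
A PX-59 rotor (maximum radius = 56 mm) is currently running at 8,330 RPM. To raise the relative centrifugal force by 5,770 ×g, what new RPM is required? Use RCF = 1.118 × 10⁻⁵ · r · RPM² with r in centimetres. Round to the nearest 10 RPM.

≈ 12710 RPM

r = 56 mm = 5.6 cm
Current RCF = 1.118 × 10⁻⁵ × 5.6 × (8330)² = 1.118 × 10⁻⁵ × 5.6 × 69,388,900 ≈ 4,344.3 × g
Target RCF = 4,344.3 + 5,770 = 10,114.3 × g
N² = 10,114.3 / (6.2608 × 10⁻⁵) = 161,549,642
N ≈ √161,549,642 ≈ 12,710.2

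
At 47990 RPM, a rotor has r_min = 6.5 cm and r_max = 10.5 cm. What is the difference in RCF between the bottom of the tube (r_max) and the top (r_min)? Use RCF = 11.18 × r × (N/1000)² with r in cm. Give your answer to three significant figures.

103000 × g

RCF_max = 11.18 × 10.5 × (47.99)² = 11.18 × 10.5 × 2,303.0401 ≈ 270,353.9 × g
RCF_min = 11.18 × 6.5 × (47.99)² = 11.18 × 6.5 × 2,303.0401 ≈ 167,361.9 × g
ΔRCF = 270,353.9 − 167,361.9 = 102,992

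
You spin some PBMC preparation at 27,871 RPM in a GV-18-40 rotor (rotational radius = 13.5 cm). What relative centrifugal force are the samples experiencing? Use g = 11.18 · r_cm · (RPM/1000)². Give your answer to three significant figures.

RCF = 11.18 × r × (N/1000)²
RCF = 11.18 × 13.5 × (27.871)² = 11.18 × 13.5 × 776.792641 ≈ 117,241.3 × g

RCF ≈ 117000 ×g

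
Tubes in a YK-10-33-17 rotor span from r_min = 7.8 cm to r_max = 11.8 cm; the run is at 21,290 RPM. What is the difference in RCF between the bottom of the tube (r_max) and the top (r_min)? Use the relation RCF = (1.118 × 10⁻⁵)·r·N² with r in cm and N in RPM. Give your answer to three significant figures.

≈ 20300 ×g

RCF_max = 1.118 × 10⁻⁵ × 11.8 × (21290)² = 1.118 × 10⁻⁵ × 11.8 × 453,264,100 ≈ 59,796.4 × g
RCF_min = 1.118 × 10⁻⁵ × 7.8 × (21290)² = 1.118 × 10⁻⁵ × 7.8 × 453,264,100 ≈ 39,526.4 × g
ΔRCF = 59,796.4 − 39,526.4 = 20,270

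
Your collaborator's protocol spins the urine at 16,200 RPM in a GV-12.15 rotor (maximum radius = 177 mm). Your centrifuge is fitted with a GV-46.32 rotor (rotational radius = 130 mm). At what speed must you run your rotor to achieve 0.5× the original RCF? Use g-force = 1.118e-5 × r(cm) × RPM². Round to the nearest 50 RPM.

≈ 13350 RPM

Original rotor: r = 177 mm = 17.7 cm
RCF_original = 1.118 × 10⁻⁵ × 17.7 × (16200)² = 1.118 × 10⁻⁵ × 17.7 × 262,440,000 ≈ 51,933.2 × g
Target RCF = 0.5 × 51,933.2 ≈ 25,966.6 × g
Your rotor: r = 130 mm = 13.0 cm
25,966.6 = 1.118 × 10⁻⁵ × 13 × N²
N² = 25,966.6 / (14.534 × 10⁻⁵) = 178,661,071
N ≈ √178,661,071 ≈ 13,366.4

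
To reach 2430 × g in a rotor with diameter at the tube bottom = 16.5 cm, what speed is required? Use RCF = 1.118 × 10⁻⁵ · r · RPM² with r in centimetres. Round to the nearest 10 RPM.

r = 16.5 / 2 = 8.25 cm
RCF = 1.118 × 10⁻⁵ × r × N²
2,430 = 1.118 × 10⁻⁵ × 8.25 × N²
N² = 2,430 / (9.2235 × 10⁻⁵) = 26,345,747
N ≈ √26,345,747 ≈ 5,132.8

5130 RPM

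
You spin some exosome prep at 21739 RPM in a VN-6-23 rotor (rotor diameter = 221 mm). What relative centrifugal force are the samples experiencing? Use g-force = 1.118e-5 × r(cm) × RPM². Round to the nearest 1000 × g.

r = 221 mm / 2 = 110.5 mm = 11.05 cm
RCF = 1.118 × 10⁻⁵ × r × N²
RCF = 1.118 × 10⁻⁵ × 11.05 × (21739)² = 1.118 × 10⁻⁵ × 11.05 × 472,584,121 ≈ 58,382.6 × g

≈ 58000 x g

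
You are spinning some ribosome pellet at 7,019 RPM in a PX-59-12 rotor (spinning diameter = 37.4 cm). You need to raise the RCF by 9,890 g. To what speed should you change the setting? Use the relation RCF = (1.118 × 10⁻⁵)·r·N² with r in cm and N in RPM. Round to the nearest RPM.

r = 37.4 / 2 = 18.7 cm
Current RCF = 1.118 × 10⁻⁵ × 18.7 × (7019)² = 1.118 × 10⁻⁵ × 18.7 × 49,266,361 ≈ 10,299.9 × g
Target RCF = 10,299.9 + 9,890 = 20,189.9 × g
N² = 20,189.9 / (20.9066 × 10⁻⁵) = 96,571,896
N ≈ √96,571,896 ≈ 9,827.1

≈ 9827 RPM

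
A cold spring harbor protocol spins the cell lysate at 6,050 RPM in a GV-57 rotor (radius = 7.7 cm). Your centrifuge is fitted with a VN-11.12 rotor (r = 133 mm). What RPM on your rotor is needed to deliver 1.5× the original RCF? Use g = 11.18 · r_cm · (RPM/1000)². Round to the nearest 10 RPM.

≈ 5640 RPM

RCF_original = 11.18 × 7.7 × (6.05)² = 11.18 × 7.7 × 36.6025 ≈ 3,151 × g
Target RCF = 1.5 × 3,151 ≈ 4,726.5 × g
Your rotor: r = 133 mm = 13.3 cm
4,726.5 = 11.18 × 13.3 × (N/1000)²
(N/1000)² = 4,726.5 / 148.694 = 31.78676
N = 1000 × √31.78676 ≈ 5,638.0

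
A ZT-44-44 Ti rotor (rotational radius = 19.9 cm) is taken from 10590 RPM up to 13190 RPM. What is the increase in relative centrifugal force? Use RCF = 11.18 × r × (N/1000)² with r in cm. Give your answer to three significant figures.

13800 g

RCF₁ = 11.18 × 19.9 × (10.59)² = 11.18 × 19.9 × 112.1481 ≈ 24,950.9 × g
RCF₂ = 11.18 × 19.9 × (13.19)² = 11.18 × 19.9 × 173.9761 ≈ 38,706.6 × g
Increase = 38,706.6 − 24,950.9 = 13,755.7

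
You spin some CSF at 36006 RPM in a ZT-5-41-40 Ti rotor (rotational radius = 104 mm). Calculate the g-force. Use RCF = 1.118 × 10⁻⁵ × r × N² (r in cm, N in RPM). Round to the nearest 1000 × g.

≈ 151000 × g

r = 104 mm = 10.4 cm
RCF = 1.118 × 10⁻⁵ × 10.4 × (36006)² = 1.118 × 10⁻⁵ × 10.4 × 1,296,432,036 ≈ 150,738.7 × g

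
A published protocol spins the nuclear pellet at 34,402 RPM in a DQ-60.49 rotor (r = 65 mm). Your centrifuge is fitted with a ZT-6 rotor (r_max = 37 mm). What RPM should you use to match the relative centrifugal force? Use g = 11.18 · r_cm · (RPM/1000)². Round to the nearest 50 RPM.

Original rotor: r = 65 mm = 6.5 cm
RCF = 11.18 × r × (N/1000)²
RCF_original = 11.18 × 6.5 × (34.402)² = 11.18 × 6.5 × 1,183.497604 ≈ 86,004.8 × g
Your rotor: r = 37 mm = 3.7 cm
86,004.8 = 11.18 × 3.7 × (N/1000)²
(N/1000)² = 86,004.8 / 41.366 = 2079.118
N = 1000 × √2079.118 ≈ 45,597.3

45600 RPM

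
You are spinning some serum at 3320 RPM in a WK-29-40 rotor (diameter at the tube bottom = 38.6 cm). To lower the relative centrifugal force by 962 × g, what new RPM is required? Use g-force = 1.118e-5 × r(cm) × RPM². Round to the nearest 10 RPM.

r = 38.6 / 2 = 19.3 cm
Current RCF = 1.118 × 10⁻⁵ × 19.3 × (3320)² = 1.118 × 10⁻⁵ × 19.3 × 11,022,400 ≈ 2,378.3 × g
Target RCF = 2,378.3 − 962 = 1,416.3 × g
N² = 1,416.3 / (21.5774 × 10⁻⁵) = 6,563,812
N ≈ √6,563,812 ≈ 2,562.0

≈ 2560 RPM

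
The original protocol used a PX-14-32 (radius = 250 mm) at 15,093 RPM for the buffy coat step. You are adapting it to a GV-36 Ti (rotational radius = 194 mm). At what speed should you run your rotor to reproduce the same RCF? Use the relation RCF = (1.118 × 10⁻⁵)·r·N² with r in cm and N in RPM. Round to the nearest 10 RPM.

17130 RPM

Original rotor: r = 250 mm = 25.0 cm
RCF_original = 1.118 × 10⁻⁵ × 25 × (15093)² = 1.118 × 10⁻⁵ × 25 × 227,798,649 ≈ 63,669.7 × g
Your rotor: r = 194 mm = 19.4 cm
63,669.7 = 1.118 × 10⁻⁵ × 19.4 × N²
N² = 63,669.7 / (21.6892 × 10⁻⁵) = 293,554,857
N ≈ √293,554,857 ≈ 17,133.4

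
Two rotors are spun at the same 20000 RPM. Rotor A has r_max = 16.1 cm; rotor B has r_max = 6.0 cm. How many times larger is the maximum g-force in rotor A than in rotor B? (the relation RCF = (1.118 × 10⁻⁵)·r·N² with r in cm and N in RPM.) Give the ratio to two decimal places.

At fixed N, RCF ∝ r, so RCF_A/RCF_B = r_A/r_B = 16.1 / 6.0 = 2.6833.

2.68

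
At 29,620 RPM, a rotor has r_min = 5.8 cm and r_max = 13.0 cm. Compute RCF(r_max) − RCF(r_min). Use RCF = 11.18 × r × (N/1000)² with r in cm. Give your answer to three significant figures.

RCF_max = 11.18 × 13 × (29.62)² = 11.18 × 13 × 877.3444 ≈ 127,513.2 × g
RCF_min = 11.18 × 5.8 × (29.62)² = 11.18 × 5.8 × 877.3444 ≈ 56,890.5 × g
ΔRCF = 127,513.2 − 56,890.5 = 70,622.7

70600 ×g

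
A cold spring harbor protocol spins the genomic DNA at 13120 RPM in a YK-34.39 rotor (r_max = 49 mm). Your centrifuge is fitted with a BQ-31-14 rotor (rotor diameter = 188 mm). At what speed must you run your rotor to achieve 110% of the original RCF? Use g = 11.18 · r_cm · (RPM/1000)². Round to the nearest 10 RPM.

9930 RPM

Original rotor: r = 49 mm = 4.9 cm
RCF_original = 11.18 × 4.9 × (13.12)² = 11.18 × 4.9 × 172.1344 ≈ 9,429.9 × g
Target RCF = 1.1 × 9,429.9 ≈ 10,372.9 × g
Your rotor: r = 188 mm / 2 = 94 mm = 9.4 cm
10,372.9 = 11.18 × 9.4 × (N/1000)²
(N/1000)² = 10,372.9 / 105.092 = 98.70304
N = 1000 × √98.70304 ≈ 9,934.9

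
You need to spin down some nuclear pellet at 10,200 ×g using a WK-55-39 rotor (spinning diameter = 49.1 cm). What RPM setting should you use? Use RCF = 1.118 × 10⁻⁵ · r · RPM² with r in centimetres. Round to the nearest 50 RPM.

N ≈ 6100 RPM

r = 49.1 / 2 = 24.55 cm
10,200 = 1.118 × 10⁻⁵ × 24.55 × N²
N² = 10,200 / (27.4469 × 10⁻⁵) = 37,162,667
N ≈ √37,162,667 ≈ 6,096.1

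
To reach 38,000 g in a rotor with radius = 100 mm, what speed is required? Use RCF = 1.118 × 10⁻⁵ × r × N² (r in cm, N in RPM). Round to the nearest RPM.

r = 100 mm = 10.0 cm
38,000 = 1.118 × 10⁻⁵ × 10 × N²
N² = 38,000 / (11.18 × 10⁻⁵) = 339,892,665
N ≈ √339,892,665 ≈ 18,436.2

18436 RPM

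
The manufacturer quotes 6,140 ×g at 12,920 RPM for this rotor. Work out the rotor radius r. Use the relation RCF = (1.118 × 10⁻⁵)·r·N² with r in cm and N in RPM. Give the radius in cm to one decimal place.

6140 = 1.118 × 10⁻⁵ × r × (12920)²
r = 6140 / (1.118 × 10⁻⁵ × 166,926,400) = 6140 / 1866.237 ≈ 3.290 cm

r ≈ 3.3 cm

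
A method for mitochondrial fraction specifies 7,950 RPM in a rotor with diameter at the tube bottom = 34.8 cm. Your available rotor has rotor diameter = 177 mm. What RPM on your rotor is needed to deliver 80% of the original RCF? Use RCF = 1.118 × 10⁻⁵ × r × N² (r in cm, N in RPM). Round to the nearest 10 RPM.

9970 RPM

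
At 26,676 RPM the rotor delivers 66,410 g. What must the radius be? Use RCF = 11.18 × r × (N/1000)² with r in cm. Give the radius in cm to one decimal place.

RCF = 11.18 × r × (N/1000)²
66410 = 11.18 × r × (26.676)²
r = 66410 / (11.18 × 711.608976) = 66410 / 7955.788 ≈ 8.347 cm

8.3 cm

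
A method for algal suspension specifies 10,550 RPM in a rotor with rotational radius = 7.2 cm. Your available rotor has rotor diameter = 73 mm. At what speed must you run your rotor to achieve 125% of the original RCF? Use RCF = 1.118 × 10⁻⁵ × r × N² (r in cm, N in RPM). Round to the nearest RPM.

16566 RPM

RCF_original = 1.118 × 10⁻⁵ × 7.2 × (10550)² = 1.118 × 10⁻⁵ × 7.2 × 111,302,500 ≈ 8,959.4 × g
Target RCF = 1.25 × 8,959.4 ≈ 11,199.2 × g
Your rotor: r = 73 mm / 2 = 36.5 mm = 3.65 cm
11,199.2 = 1.118 × 10⁻⁵ × 3.65 × N²
N² = 11,199.2 / (4.0807 × 10⁻⁵) = 274,443,110
N ≈ √274,443,110 ≈ 16,566.3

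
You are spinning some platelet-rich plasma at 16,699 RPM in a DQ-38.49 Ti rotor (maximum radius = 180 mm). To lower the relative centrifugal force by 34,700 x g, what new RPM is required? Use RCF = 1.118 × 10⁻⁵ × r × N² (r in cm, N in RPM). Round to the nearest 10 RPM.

10320 RPM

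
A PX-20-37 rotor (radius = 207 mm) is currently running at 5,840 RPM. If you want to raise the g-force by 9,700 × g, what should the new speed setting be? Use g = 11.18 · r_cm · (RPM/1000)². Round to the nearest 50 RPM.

r = 207 mm = 20.7 cm
Current RCF = 11.18 × 20.7 × (5.84)² = 11.18 × 20.7 × 34.1056 ≈ 7,892.9 × g
Target RCF = 7,892.9 + 9,700 = 17,592.9 × g
(N/1000)² = 17,592.9 / 231.426 = 76.01955
N = 1000 × √76.01955 ≈ 8,718.9

8700 RPM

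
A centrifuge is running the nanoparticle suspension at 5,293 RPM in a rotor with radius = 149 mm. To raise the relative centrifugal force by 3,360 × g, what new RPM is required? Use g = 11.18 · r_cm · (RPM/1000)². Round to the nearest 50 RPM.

r = 149 mm = 14.9 cm
Current RCF = 11.18 × 14.9 × (5.293)² = 11.18 × 14.9 × 28.015849 ≈ 4,666.9 × g
Target RCF = 4,666.9 + 3,360 = 8,026.9 × g
(N/1000)² = 8,026.9 / 166.582 = 48.18588
N = 1000 × √48.18588 ≈ 6,941.6

≈ 6950 RPM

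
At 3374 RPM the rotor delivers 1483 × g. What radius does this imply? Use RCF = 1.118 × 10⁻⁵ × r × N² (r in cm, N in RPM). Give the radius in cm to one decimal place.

r ≈ 11.7 cm

RCF = 1.118 × 10⁻⁵ × r × N²
1483 = 1.118 × 10⁻⁵ × r × (3374)²
r = 1483 / (1.118 × 10⁻⁵ × 11,383,876) = 1483 / 127.2717 ≈ 11.652 cm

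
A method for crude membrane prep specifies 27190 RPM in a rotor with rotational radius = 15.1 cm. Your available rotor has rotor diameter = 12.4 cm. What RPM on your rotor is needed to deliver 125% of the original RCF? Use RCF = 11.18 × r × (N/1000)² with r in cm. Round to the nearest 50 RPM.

RCF_original = 11.18 × 15.1 × (27.19)² = 11.18 × 15.1 × 739.2961 ≈ 124,806.5 × g
Target RCF = 1.25 × 124,806.5 ≈ 156,008.1 × g
Your rotor: r = 12.4 / 2 = 6.2 cm
156,008.1 = 11.18 × 6.2 × (N/1000)²
(N/1000)² = 156,008.1 / 69.316 = 2250.679
N = 1000 × √2250.679 ≈ 47,441.3

47450 RPM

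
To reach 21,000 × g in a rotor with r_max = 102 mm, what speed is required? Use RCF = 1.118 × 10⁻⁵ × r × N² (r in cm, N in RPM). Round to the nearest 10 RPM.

≈ 13570 RPM

r = 102 mm = 10.2 cm
21,000 = 1.118 × 10⁻⁵ × 10.2 × N²
N² = 21,000 / (11.4036 × 10⁻⁵) = 184,152,373
N ≈ √184,152,373 ≈ 13,570.3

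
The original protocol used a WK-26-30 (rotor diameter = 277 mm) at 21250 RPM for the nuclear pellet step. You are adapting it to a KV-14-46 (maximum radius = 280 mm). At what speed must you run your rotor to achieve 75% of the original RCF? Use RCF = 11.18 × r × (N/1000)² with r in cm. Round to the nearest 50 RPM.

12950 RPM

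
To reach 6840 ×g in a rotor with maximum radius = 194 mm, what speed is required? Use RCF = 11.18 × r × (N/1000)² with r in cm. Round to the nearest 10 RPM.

5620 RPM

r = 194 mm = 19.4 cm
RCF = 11.18 × r × (N/1000)²
6,840 = 11.18 × 19.4 × (N/1000)²
(N/1000)² = 6,840 / 216.892 = 31.53643
N = 1000 × √31.53643 ≈ 5,615.7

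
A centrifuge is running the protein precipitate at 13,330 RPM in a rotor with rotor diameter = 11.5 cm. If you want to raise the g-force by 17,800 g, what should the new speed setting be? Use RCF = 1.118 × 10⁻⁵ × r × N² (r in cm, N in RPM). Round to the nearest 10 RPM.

r = 11.5 / 2 = 5.75 cm
Current RCF = 1.118 × 10⁻⁵ × 5.75 × (13330)² = 1.118 × 10⁻⁵ × 5.75 × 177,688,900 ≈ 11,422.7 × g
Target RCF = 11,422.7 + 17,800 = 29,222.7 × g
N² = 29,222.7 / (6.4285 × 10⁻⁵) = 454,580,384
N ≈ √454,580,384 ≈ 21,320.9

21320 RPM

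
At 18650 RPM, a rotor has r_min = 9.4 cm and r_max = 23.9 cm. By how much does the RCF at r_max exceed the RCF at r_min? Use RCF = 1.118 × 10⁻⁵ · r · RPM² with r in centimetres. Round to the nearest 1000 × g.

≈ 56000 g

RCF_max = 1.118 × 10⁻⁵ × 23.9 × (18650)² = 1.118 × 10⁻⁵ × 23.9 × 347,822,500 ≈ 92,938.9 × g
RCF_min = 1.118 × 10⁻⁵ × 9.4 × (18650)² = 1.118 × 10⁻⁵ × 9.4 × 347,822,500 ≈ 36,553.4 × g
ΔRCF = 92,938.9 − 36,553.4 = 56,385.5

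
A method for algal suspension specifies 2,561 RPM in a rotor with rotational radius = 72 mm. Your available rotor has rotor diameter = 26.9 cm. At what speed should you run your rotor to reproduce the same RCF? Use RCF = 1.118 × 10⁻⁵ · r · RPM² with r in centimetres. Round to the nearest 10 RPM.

1870 RPM

Original rotor: r = 72 mm = 7.2 cm
RCF_original = 1.118 × 10⁻⁵ × 7.2 × (2561)² = 1.118 × 10⁻⁵ × 7.2 × 6,558,721 ≈ 528 × g
Your rotor: r = 26.9 / 2 = 13.45 cm
528 = 1.118 × 10⁻⁵ × 13.45 × N²
N² = 528 / (15.0371 × 10⁻⁵) = 3,511,315
N ≈ √3,511,315 ≈ 1,873.9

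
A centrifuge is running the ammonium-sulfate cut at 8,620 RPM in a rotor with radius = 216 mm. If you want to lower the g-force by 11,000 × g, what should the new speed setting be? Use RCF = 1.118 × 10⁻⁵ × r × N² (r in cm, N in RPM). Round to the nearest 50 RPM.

r = 216 mm = 21.6 cm
Current RCF = 1.118 × 10⁻⁵ × 21.6 × (8620)² = 1.118 × 10⁻⁵ × 21.6 × 74,304,400 ≈ 17,943.6 × g
Target RCF = 17,943.6 − 11,000 = 6,943.6 × g
N² = 6,943.6 / (24.1488 × 10⁻⁵) = 28,753,396
N ≈ √28,753,396 ≈ 5,362.2

N₂ ≈ 5350 RPM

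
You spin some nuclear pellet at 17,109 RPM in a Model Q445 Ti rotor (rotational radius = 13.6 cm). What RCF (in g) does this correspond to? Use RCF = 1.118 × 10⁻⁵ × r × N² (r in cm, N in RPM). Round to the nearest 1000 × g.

RCF ≈ 45000 g

RCF = 1.118 × 10⁻⁵ × 13.6 × (17109)² = 1.118 × 10⁻⁵ × 13.6 × 292,717,881 ≈ 44,507.2 × g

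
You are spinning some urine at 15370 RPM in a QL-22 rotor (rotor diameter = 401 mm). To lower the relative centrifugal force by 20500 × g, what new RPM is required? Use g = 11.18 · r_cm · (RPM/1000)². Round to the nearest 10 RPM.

≈ 12030 RPM

r = 401 mm / 2 = 200.5 mm = 20.05 cm
Current RCF = 11.18 × 20.05 × (15.37)² = 11.18 × 20.05 × 236.2369 ≈ 52,954.6 × g
Target RCF = 52,954.6 − 20,500 = 32,454.6 × g
(N/1000)² = 32,454.6 / 224.159 = 144.7838
N = 1000 × √144.7838 ≈ 12,032.6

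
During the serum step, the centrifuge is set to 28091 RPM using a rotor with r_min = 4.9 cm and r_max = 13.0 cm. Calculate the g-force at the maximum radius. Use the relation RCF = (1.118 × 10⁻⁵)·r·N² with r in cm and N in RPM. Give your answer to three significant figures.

RCF ≈ 115000 g

Use r_max = 13.0 cm.
RCF = 1.118 × 10⁻⁵ × r × N²
RCF = 1.118 × 10⁻⁵ × 13 × (28091)² = 1.118 × 10⁻⁵ × 13 × 789,104,281 ≈ 114,688.4 × g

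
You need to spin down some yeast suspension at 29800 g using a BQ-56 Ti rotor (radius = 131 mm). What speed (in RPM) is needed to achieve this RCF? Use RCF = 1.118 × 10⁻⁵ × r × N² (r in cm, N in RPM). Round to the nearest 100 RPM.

r = 131 mm = 13.1 cm
29,800 = 1.118 × 10⁻⁵ × 13.1 × N²
N² = 29,800 / (14.6458 × 10⁻⁵) = 203,471,302
N ≈ √203,471,302 ≈ 14,264.3

N ≈ 14300 RPM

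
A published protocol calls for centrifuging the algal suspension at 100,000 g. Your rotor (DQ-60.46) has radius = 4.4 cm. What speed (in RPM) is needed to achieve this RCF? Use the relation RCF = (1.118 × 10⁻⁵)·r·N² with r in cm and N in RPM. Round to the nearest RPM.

100,000 = 1.118 × 10⁻⁵ × 4.4 × N²
N² = 100,000 / (4.9192 × 10⁻⁵) = 2,032,850,870
N ≈ √2,032,850,870 ≈ 45,087.1

≈ 45087 RPM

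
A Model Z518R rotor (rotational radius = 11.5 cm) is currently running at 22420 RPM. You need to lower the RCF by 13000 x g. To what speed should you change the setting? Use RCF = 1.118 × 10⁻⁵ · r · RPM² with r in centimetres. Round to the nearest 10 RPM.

Current RCF = 1.118 × 10⁻⁵ × 11.5 × (22420)² = 1.118 × 10⁻⁵ × 11.5 × 502,656,400 ≈ 64,626.5 × g
Target RCF = 64,626.5 − 13,000 = 51,626.5 × g
N² = 51,626.5 / (12.857 × 10⁻⁵) = 401,543,906
N ≈ √401,543,906 ≈ 20,038.6

20040 RPM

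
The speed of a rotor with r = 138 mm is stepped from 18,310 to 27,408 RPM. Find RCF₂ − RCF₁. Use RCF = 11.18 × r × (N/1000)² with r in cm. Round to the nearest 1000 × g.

r = 138 mm = 13.8 cm
RCF₁ = 11.18 × 13.8 × (18.31)² = 11.18 × 13.8 × 335.2561 ≈ 51,724.7 × g
RCF₂ = 11.18 × 13.8 × (27.408)² = 11.18 × 13.8 × 751.198464 ≈ 115,897.9 × g
Increase = 115,897.9 − 51,724.7 = 64,173.2

≈ 64000 × g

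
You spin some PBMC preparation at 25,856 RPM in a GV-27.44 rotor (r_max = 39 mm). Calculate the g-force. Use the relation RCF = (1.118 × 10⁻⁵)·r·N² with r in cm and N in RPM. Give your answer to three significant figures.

r = 39 mm = 3.9 cm
RCF = 1.118 × 10⁻⁵ × 3.9 × (25856)² = 1.118 × 10⁻⁵ × 3.9 × 668,532,736 ≈ 29,149.4 × g

29100 g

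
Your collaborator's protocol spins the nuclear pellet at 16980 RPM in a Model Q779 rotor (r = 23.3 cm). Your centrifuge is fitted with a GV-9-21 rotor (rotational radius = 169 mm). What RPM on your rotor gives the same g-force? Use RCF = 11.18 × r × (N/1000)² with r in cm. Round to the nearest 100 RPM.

19900 RPM

RCF_original = 11.18 × 23.3 × (16.98)² = 11.18 × 23.3 × 288.3204 ≈ 75,105.7 × g
Your rotor: r = 169 mm = 16.9 cm
75,105.7 = 11.18 × 16.9 × (N/1000)²
(N/1000)² = 75,105.7 / 188.942 = 397.5066
N = 1000 × √397.5066 ≈ 19,937.6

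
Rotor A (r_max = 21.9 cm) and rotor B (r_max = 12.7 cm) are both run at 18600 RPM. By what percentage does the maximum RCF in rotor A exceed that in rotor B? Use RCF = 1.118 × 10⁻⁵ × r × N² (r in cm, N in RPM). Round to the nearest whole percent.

72%

At equal RPM, RCF scales linearly with r: ratio = 21.9 / 12.7 = 1.7244.
So rotor A delivers 72.4% more g-force.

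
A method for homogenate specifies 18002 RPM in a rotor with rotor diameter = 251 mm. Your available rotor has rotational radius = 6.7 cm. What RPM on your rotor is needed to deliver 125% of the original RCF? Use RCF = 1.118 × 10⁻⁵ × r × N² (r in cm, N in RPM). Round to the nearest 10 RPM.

Original rotor: r = 251 mm / 2 = 125.5 mm = 12.55 cm
RCF_original = 1.118 × 10⁻⁵ × 12.55 × (18002)² = 1.118 × 10⁻⁵ × 12.55 × 324,072,004 ≈ 45,470.2 × g
Target RCF = 1.25 × 45,470.2 ≈ 56,837.8 × g
56,837.8 = 1.118 × 10⁻⁵ × 6.7 × N²
N² = 56,837.8 / (7.4906 × 10⁻⁵) = 758,788,348
N ≈ √758,788,348 ≈ 27,546.1

27550 RPM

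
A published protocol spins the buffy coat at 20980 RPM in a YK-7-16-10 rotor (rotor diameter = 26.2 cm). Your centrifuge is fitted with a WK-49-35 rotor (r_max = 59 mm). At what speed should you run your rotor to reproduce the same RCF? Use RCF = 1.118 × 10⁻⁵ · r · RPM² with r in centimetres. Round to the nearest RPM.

31262 RPM

Original rotor: r = 26.2 / 2 = 13.1 cm
RCF_original = 1.118 × 10⁻⁵ × 13.1 × (20980)² = 1.118 × 10⁻⁵ × 13.1 × 440,160,400 ≈ 64,465 × g
Your rotor: r = 59 mm = 5.9 cm
64,465 = 1.118 × 10⁻⁵ × 5.9 × N²
N² = 64,465 / (6.5962 × 10⁻⁵) = 977,305,115
N ≈ √977,305,115 ≈ 31,261.9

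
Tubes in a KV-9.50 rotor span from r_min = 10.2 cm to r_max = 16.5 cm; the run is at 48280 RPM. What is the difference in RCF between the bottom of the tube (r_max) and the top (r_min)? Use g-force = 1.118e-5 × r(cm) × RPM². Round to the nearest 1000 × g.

RCF_max = 1.118 × 10⁻⁵ × 16.5 × (48280)² = 1.118 × 10⁻⁵ × 16.5 × 2,330,958,400 ≈ 429,991.9 × g
RCF_min = 1.118 × 10⁻⁵ × 10.2 × (48280)² = 1.118 × 10⁻⁵ × 10.2 × 2,330,958,400 ≈ 265,813.2 × g
ΔRCF = 429,991.9 − 265,813.2 = 164,178.7

≈ 164000 x g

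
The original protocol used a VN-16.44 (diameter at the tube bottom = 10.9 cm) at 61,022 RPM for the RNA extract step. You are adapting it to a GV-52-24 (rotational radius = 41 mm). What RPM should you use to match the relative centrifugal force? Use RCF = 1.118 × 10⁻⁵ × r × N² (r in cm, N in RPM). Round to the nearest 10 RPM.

Original rotor: r = 10.9 / 2 = 5.45 cm
RCF_original = 1.118 × 10⁻⁵ × 5.45 × (61022)² = 1.118 × 10⁻⁵ × 5.45 × 3,723,684,484 ≈ 226,887.8 × g
Your rotor: r = 41 mm = 4.1 cm
226,887.8 = 1.118 × 10⁻⁵ × 4.1 × N²
N² = 226,887.8 / (4.5838 × 10⁻⁵) = 4,949,775,296
N ≈ √4,949,775,296 ≈ 70,354.6

70350 RPM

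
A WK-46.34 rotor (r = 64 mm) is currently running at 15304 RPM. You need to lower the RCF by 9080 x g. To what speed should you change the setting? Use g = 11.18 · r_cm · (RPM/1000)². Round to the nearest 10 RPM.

r = 64 mm = 6.4 cm
Current RCF = 11.18 × 6.4 × (15.304)² = 11.18 × 6.4 × 234.212416 ≈ 16,758.4 × g
Target RCF = 16,758.4 − 9,080 = 7,678.4 × g
(N/1000)² = 7,678.4 / 71.552 = 107.3122
N = 1000 × √107.3122 ≈ 10,359.2

10360 RPM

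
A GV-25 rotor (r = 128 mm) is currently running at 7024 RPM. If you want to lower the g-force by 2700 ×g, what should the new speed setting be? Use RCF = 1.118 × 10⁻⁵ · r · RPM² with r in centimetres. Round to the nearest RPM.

5520 RPM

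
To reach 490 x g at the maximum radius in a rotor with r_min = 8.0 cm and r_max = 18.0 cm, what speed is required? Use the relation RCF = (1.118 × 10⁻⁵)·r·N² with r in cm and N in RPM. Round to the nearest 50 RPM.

Use r_max = 18.0 cm.
490 = 1.118 × 10⁻⁵ × 18 × N²
N² = 490 / (20.124 × 10⁻⁵) = 2,434,904
N ≈ √2,434,904 ≈ 1,560.4

N ≈ 1550 RPM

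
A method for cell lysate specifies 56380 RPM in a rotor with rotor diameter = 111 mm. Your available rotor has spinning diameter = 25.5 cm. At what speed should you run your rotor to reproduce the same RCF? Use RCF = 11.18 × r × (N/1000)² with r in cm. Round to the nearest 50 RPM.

≈ 37200 RPM

Original rotor: r = 111 mm / 2 = 55.5 mm = 5.55 cm
RCF_original = 11.18 × 5.55 × (56.38)² = 11.18 × 5.55 × 3,178.7044 ≈ 197,235.4 × g
Your rotor: r = 25.5 / 2 = 12.75 cm
197,235.4 = 11.18 × 12.75 × (N/1000)²
(N/1000)² = 197,235.4 / 142.545 = 1383.671
N = 1000 × √1383.671 ≈ 37,197.7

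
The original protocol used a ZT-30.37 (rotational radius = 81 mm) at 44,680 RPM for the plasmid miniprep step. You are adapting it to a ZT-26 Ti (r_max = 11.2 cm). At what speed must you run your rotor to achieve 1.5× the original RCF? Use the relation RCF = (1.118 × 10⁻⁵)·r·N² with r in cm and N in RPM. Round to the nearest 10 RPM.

Original rotor: r = 81 mm = 8.1 cm
RCF_original = 1.118 × 10⁻⁵ × 8.1 × (44680)² = 1.118 × 10⁻⁵ × 8.1 × 1,996,302,400 ≈ 180,781.2 × g
Target RCF = 1.5 × 180,781.2 ≈ 271,171.8 × g
271,171.8 = 1.118 × 10⁻⁵ × 11.2 × N²
N² = 271,171.8 / (12.5216 × 10⁻⁵) = 2,165,632,188
N ≈ √2,165,632,188 ≈ 46,536.4

46540 RPM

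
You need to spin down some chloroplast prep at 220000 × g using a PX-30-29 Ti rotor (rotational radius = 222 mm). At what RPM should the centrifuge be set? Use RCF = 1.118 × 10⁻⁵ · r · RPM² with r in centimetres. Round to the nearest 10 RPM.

N ≈ 29770 RPM

r = 222 mm = 22.2 cm
RCF = 1.118 × 10⁻⁵ × r × N²
220,000 = 1.118 × 10⁻⁵ × 22.2 × N²
N² = 220,000 / (24.8196 × 10⁻⁵) = 886,396,235
N ≈ √886,396,235 ≈ 29,772.4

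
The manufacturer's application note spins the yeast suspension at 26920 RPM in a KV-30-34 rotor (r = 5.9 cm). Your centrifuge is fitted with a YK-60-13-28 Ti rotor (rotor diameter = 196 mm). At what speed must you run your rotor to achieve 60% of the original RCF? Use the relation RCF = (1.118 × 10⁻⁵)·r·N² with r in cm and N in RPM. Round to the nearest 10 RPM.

RCF_original = 1.118 × 10⁻⁵ × 5.9 × (26920)² = 1.118 × 10⁻⁵ × 5.9 × 724,686,400 ≈ 47,801.8 × g
Target RCF = 0.6 × 47,801.8 ≈ 28,681.1 × g
Your rotor: r = 196 mm / 2 = 98 mm = 9.8 cm
28,681.1 = 1.118 × 10⁻⁵ × 9.8 × N²
N² = 28,681.1 / (10.9564 × 10⁻⁵) = 261,774,853
N ≈ √261,774,853 ≈ 16,179.5

16180 RPM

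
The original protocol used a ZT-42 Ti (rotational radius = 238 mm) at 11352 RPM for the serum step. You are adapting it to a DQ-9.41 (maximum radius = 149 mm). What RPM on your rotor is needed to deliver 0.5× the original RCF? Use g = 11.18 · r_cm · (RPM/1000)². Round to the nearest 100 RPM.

Original rotor: r = 238 mm = 23.8 cm
RCF_original = 11.18 × 23.8 × (11.352)² = 11.18 × 23.8 × 128.867904 ≈ 34,289.7 × g
Target RCF = 0.5 × 34,289.7 ≈ 17,144.8 × g
Your rotor: r = 149 mm = 14.9 cm
17,144.8 = 11.18 × 14.9 × (N/1000)²
(N/1000)² = 17,144.8 / 166.582 = 102.9211
N = 1000 × √102.9211 ≈ 10,145.0

≈ 10100 RPM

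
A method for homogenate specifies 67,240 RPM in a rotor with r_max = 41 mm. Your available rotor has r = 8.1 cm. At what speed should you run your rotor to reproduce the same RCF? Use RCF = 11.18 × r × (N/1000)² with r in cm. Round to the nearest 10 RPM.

47840 RPM

Original rotor: r = 41 mm = 4.1 cm
RCF_original = 11.18 × 4.1 × (67.24)² = 11.18 × 4.1 × 4,521.2176 ≈ 207,243.6 × g
207,243.6 = 11.18 × 8.1 × (N/1000)²
(N/1000)² = 207,243.6 / 90.558 = 2288.518
N = 1000 × √2288.518 ≈ 47,838.5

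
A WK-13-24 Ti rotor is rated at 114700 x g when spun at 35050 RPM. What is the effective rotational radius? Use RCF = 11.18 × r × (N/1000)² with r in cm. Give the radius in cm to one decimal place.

≈ 8.4 cm

114700 = 11.18 × r × (35.05)²
r = 114700 / (11.18 × 1228.5025) = 114700 / 13734.66 ≈ 8.351 cm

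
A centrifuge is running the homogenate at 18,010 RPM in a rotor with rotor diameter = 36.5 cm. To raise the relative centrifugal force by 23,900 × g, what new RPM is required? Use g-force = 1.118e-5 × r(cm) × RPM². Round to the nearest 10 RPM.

N₂ ≈ 21010 RPM

r = 36.5 / 2 = 18.25 cm
Current RCF = 1.118 × 10⁻⁵ × 18.25 × (18010)² = 1.118 × 10⁻⁵ × 18.25 × 324,360,100 ≈ 66,180.8 × g
Target RCF = 66,180.8 + 23,900 = 90,080.8 × g
N² = 90,080.8 / (20.4035 × 10⁻⁵) = 441,496,802
N ≈ √441,496,802 ≈ 21,011.8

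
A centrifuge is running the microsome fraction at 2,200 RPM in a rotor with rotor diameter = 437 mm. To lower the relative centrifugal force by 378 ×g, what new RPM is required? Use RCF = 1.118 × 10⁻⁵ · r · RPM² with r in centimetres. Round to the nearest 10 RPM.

≈ 1810 RPM

r = 437 mm / 2 = 218.5 mm = 21.85 cm
Current RCF = 1.118 × 10⁻⁵ × 21.85 × (2200)² = 1.118 × 10⁻⁵ × 21.85 × 4,840,000 ≈ 1,182.3 × g
Target RCF = 1,182.3 − 378 = 804.3 × g
N² = 804.3 / (24.4283 × 10⁻⁵) = 3,292,493
N ≈ √3,292,493 ≈ 1,814.5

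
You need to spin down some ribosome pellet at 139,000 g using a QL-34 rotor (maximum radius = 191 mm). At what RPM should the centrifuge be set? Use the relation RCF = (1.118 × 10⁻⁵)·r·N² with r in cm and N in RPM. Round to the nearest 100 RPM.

25500 RPM

r = 191 mm = 19.1 cm
139,000 = 1.118 × 10⁻⁵ × 19.1 × N²
N² = 139,000 / (21.3538 × 10⁻⁵) = 650,938,006
N ≈ √650,938,006 ≈ 25,513.5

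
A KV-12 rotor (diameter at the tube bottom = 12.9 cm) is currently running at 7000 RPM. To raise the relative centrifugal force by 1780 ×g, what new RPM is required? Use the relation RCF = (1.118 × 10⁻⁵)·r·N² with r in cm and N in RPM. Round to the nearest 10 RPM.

8580 RPM

r = 12.9 / 2 = 6.45 cm
Current RCF = 1.118 × 10⁻⁵ × 6.45 × (7000)² = 1.118 × 10⁻⁵ × 6.45 × 49,000,000 ≈ 3,533.4 × g
Target RCF = 3,533.4 + 1,780 = 5,313.4 × g
N² = 5,313.4 / (7.2111 × 10⁻⁵) = 73,683,627
N ≈ √73,683,627 ≈ 8,583.9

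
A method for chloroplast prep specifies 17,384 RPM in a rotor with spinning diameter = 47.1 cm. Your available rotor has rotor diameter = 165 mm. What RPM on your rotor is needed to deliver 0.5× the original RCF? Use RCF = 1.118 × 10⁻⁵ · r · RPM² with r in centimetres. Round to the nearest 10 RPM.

Original rotor: r = 47.1 / 2 = 23.55 cm
RCF = 1.118 × 10⁻⁵ × r × N²
RCF_original = 1.118 × 10⁻⁵ × 23.55 × (17384)² = 1.118 × 10⁻⁵ × 23.55 × 302,203,456 ≈ 79,566.8 × g
Target RCF = 0.5 × 79,566.8 ≈ 39,783.4 × g
Your rotor: r = 165 mm / 2 = 82.5 mm = 8.25 cm
39,783.4 = 1.118 × 10⁻⁵ × 8.25 × N²
N² = 39,783.4 / (9.2235 × 10⁻⁵) = 431,326,503
N ≈ √431,326,503 ≈ 20,768.4

20770 RPM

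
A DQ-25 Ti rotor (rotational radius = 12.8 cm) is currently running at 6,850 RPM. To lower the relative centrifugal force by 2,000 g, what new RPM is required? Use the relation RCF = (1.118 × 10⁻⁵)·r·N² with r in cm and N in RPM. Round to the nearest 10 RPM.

Current RCF = 1.118 × 10⁻⁵ × 12.8 × (6850)² = 1.118 × 10⁻⁵ × 12.8 × 46,922,500 ≈ 6,714.8 × g
Target RCF = 6,714.8 − 2,000 = 4,714.8 × g
N² = 4,714.8 / (14.3104 × 10⁻⁵) = 32,946,668
N ≈ √32,946,668 ≈ 5,739.9

N₂ ≈ 5740 RPM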